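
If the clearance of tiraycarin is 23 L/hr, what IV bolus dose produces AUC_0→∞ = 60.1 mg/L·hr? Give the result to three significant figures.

Dose = 1380 mg

Dose_iv = CL × AUC_0→∞
     = 23 × 60.1 = 1382.3 mg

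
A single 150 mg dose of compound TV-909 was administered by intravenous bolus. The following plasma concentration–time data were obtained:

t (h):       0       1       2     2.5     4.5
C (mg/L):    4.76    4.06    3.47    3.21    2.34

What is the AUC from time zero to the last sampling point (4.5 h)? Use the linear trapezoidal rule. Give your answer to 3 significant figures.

AUC = 15.4 mg/L·h

Trapezoidal AUC_0→4.5:
  [0→1]: (4.76+4.06)/2 × 1 = 4.41
  [1→2]: (4.06+3.47)/2 × 1 = 3.765
  [2→2.5]: (3.47+3.21)/2 × 0.5 = 1.67
  [2.5→4.5]: (3.21+2.34)/2 × 2 = 5.55
  Sum = 15.395 mg/L·h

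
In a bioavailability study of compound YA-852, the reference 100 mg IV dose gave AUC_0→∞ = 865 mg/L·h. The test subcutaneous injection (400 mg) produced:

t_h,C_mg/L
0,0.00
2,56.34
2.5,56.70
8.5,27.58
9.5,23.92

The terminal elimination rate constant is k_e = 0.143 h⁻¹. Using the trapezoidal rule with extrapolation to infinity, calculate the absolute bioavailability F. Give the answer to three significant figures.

F = 0.153

Trapezoidal AUC_0→9.5 (subcutaneous injection):
  [0→2]: (0.00+56.34)/2 × 2 = 56.34
  [2→2.5]: (56.34+56.70)/2 × 0.5 = 28.26
  [2.5→8.5]: (56.70+27.58)/2 × 6 = 252.84
  [8.5→9.5]: (27.58+23.92)/2 × 1 = 25.75
  Sum = 363.19 mg/L·h
Tail: C_last/k_e = 23.92/0.143 = 167.273
AUC_0→∞ (subcutaneous injection) = 363.19 + 167.273 = 530.463 mg/L·h
F = (AUC_ev/D_ev)/(AUC_iv/D_iv) = (530.463/400)/(865/100) = 1.3261575/8.65 = 0.1533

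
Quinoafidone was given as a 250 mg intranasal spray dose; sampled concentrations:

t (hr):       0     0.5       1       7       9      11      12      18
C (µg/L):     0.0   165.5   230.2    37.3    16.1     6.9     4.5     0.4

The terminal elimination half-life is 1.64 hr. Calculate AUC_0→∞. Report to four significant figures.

Trapezoidal AUC_0→18:
  [0→0.5]: (0.0+165.5)/2 × 0.5 = 41.375
  [0.5→1]: (165.5+230.2)/2 × 0.5 = 98.925
  [1→7]: (230.2+37.3)/2 × 6 = 802.5
  [7→9]: (37.3+16.1)/2 × 2 = 53.4
  [9→11]: (16.1+6.9)/2 × 2 = 23.0
  [11→12]: (6.9+4.5)/2 × 1 = 5.7
  [12→18]: (4.5+0.4)/2 × 6 = 14.7
  Sum = 1039.6 µg/L·hr
k_e = ln2 / t½ = 0.693147 / 1.64 = 0.4227 hr^-1
Extrapolated tail: C_last / k_e = 0.4 / 0.4227 = 0.946
AUC_0→∞ = 1039.6 + 0.946 = 1040.546 µg/L·hr

AUC = 1041 µg/L·hr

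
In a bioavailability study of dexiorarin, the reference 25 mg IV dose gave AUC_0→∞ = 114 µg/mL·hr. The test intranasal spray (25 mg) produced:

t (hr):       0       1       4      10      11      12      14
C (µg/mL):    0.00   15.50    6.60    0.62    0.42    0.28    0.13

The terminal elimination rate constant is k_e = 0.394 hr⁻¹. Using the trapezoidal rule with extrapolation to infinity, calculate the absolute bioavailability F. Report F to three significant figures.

F = 0.563

Trapezoidal AUC_0→14 (intranasal spray):
  [0→1]: (0.00+15.50)/2 × 1 = 7.75
  [1→4]: (15.50+6.60)/2 × 3 = 33.15
  [4→10]: (6.60+0.62)/2 × 6 = 21.66
  [10→11]: (0.62+0.42)/2 × 1 = 0.52
  [11→12]: (0.42+0.28)/2 × 1 = 0.35
  [12→14]: (0.28+0.13)/2 × 2 = 0.41
  Sum = 63.84 µg/mL·hr
Tail: C_last/k_e = 0.13/0.394 = 0.330
AUC_0→∞ (intranasal spray) = 63.84 + 0.330 = 64.17 µg/mL·hr
F = (AUC_ev/D_ev)/(AUC_iv/D_iv) = (64.17/25)/(114/25) = 2.5668/4.56 = 0.5629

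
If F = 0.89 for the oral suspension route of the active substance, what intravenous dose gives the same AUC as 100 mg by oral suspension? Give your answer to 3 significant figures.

Systemic exposure from an extravascular dose = F × D_ev, so the equivalent IV dose is F × D_ev.
D_iv = F × D_ev = 0.89 × 100 = 89 mg

D_iv = 89.0 mg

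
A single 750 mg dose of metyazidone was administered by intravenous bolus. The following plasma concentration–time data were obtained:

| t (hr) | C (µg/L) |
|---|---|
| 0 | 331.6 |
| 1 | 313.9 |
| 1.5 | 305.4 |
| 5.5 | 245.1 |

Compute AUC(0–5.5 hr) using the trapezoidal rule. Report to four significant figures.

AUC = 1579 µg/L·hr

Trapezoidal AUC_0→5.5:
  [0→1]: (331.6+313.9)/2 × 1 = 322.75
  [1→1.5]: (313.9+305.4)/2 × 0.5 = 154.825
  [1.5→5.5]: (305.4+245.1)/2 × 4 = 1101.0
  Sum = 1578.575 µg/L·hr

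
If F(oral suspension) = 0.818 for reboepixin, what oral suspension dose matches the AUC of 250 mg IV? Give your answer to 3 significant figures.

For equal systemic exposure: F × D_ev = D_iv
D_ev = D_iv / F = 250 / 0.818 = 305.623 mg

D_oral = 306 mg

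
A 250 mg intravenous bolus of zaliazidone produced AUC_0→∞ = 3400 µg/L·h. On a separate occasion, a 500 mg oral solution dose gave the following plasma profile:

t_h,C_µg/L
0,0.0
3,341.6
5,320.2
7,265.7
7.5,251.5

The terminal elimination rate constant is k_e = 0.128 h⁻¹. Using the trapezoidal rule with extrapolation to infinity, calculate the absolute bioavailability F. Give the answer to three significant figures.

F = 0.567

Trapezoidal AUC_0→7.5 (oral solution):
  [0→3]: (0.0+341.6)/2 × 3 = 512.4
  [3→5]: (341.6+320.2)/2 × 2 = 661.8
  [5→7]: (320.2+265.7)/2 × 2 = 585.9
  [7→7.5]: (265.7+251.5)/2 × 0.5 = 129.3
  Sum = 1889.4 µg/L·h
Tail: C_last/k_e = 251.5/0.128 = 1964.844
AUC_0→∞ (oral solution) = 1889.4 + 1964.844 = 3854.244 µg/L·h
F = (AUC_ev/D_ev)/(AUC_iv/D_iv) = (3854.244/500)/(3400/250) = 7.708488/13.6 = 0.5668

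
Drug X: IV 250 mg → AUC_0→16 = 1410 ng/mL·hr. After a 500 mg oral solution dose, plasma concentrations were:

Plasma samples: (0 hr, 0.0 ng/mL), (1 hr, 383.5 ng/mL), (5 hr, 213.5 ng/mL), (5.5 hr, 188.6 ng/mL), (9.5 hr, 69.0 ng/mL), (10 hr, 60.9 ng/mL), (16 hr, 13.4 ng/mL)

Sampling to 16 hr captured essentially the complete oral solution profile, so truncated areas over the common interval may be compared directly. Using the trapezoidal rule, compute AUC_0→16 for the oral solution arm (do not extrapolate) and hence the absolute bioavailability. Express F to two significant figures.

F = 0.80

Trapezoidal AUC_0→16 (oral solution):
  [0→1]: (0.0+383.5)/2 × 1 = 191.75
  [1→5]: (383.5+213.5)/2 × 4 = 1194.0
  [5→5.5]: (213.5+188.6)/2 × 0.5 = 100.525
  [5.5→9.5]: (188.6+69.0)/2 × 4 = 515.2
  [9.5→10]: (69.0+60.9)/2 × 0.5 = 32.475
  [10→16]: (60.9+13.4)/2 × 6 = 222.9
  Sum = 2256.85 ng/mL·hr
F = (AUC_ev/D_ev)/(AUC_iv/D_iv) = (2256.85/500)/(1410/250) = 4.5137/5.64 = 0.8003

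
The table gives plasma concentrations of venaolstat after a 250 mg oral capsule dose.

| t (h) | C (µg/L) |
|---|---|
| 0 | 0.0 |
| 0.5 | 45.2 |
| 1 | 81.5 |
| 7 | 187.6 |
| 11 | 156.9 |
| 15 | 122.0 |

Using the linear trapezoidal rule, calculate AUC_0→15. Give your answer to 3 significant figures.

Trapezoidal AUC_0→15:
  [0→0.5]: (0.0+45.2)/2 × 0.5 = 11.3
  [0.5→1]: (45.2+81.5)/2 × 0.5 = 31.675
  [1→7]: (81.5+187.6)/2 × 6 = 807.3
  [7→11]: (187.6+156.9)/2 × 4 = 689.0
  [11→15]: (156.9+122.0)/2 × 4 = 557.8
  Sum = 2097.075 µg/L·h

AUC = 2100 µg/L·h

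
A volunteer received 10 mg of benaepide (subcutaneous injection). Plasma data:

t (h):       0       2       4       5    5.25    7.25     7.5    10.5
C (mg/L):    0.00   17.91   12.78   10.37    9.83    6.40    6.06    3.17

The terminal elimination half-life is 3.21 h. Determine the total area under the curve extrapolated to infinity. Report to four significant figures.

AUC = 109.0 mg/L·h

Trapezoidal AUC_0→10.5:
  [0→2]: (0.00+17.91)/2 × 2 = 17.91
  [2→4]: (17.91+12.78)/2 × 2 = 30.69
  [4→5]: (12.78+10.37)/2 × 1 = 11.575
  [5→5.25]: (10.37+9.83)/2 × 0.25 = 2.525
  [5.25→7.25]: (9.83+6.40)/2 × 2 = 16.23
  [7.25→7.5]: (6.40+6.06)/2 × 0.25 = 1.5575
  [7.5→10.5]: (6.06+3.17)/2 × 3 = 13.845
  Sum = 94.3325 mg/L·h
k_e = ln2 / t½ = 0.693147 / 3.21 = 0.2159 h^-1
Extrapolated tail: C_last / k_e = 3.17 / 0.2159 = 14.683
AUC_0→∞ = 94.3325 + 14.683 = 109.0155 mg/L·h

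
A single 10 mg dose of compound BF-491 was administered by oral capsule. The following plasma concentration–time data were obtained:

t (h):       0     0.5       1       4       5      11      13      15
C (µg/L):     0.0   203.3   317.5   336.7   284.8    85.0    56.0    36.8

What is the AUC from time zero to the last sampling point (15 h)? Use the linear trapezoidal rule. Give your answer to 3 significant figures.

AUC = 2820 µg/L·h

Trapezoidal AUC_0→15:
  [0→0.5]: (0.0+203.3)/2 × 0.5 = 50.825
  [0.5→1]: (203.3+317.5)/2 × 0.5 = 130.2
  [1→4]: (317.5+336.7)/2 × 3 = 981.3
  [4→5]: (336.7+284.8)/2 × 1 = 310.75
  [5→11]: (284.8+85.0)/2 × 6 = 1109.4
  [11→13]: (85.0+56.0)/2 × 2 = 141.0
  [13→15]: (56.0+36.8)/2 × 2 = 92.8
  Sum = 2816.275 µg/L·h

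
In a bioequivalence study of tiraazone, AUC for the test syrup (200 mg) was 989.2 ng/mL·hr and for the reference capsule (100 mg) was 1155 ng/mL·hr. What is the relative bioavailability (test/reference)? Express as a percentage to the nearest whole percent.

F_rel = 43%

F_rel = (AUC_test/D_test) / (AUC_ref/D_ref)
      = (989.2/200) / (1155/100)
      = 4.946 / 11.55 = 0.4282 = 42.82%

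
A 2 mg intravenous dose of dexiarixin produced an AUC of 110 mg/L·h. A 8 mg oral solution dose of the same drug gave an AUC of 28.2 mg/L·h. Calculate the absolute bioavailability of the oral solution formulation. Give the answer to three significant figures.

F = (AUC_ev / D_ev) / (AUC_iv / D_iv)
  = (28.2/8) / (110/2)
  = 3.525 / 55 = 0.0641

F = 0.0641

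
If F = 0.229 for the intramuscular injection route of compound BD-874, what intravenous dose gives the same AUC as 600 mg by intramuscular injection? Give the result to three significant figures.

D_iv = 137 mg

Systemic exposure from an extravascular dose = F × D_ev, so the equivalent IV dose is F × D_ev.
D_iv = F × D_ev = 0.229 × 600 = 137.4 mg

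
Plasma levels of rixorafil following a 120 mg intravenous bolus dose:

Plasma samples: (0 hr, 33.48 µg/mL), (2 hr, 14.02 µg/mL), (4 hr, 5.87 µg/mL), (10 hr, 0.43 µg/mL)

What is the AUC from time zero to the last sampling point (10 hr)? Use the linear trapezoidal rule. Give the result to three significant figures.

Trapezoidal AUC_0→10:
  [0→2]: (33.48+14.02)/2 × 2 = 47.5
  [2→4]: (14.02+5.87)/2 × 2 = 19.89
  [4→10]: (5.87+0.43)/2 × 6 = 18.9
  Sum = 86.29 µg/mL·hr

AUC = 86.3 µg/mL·hr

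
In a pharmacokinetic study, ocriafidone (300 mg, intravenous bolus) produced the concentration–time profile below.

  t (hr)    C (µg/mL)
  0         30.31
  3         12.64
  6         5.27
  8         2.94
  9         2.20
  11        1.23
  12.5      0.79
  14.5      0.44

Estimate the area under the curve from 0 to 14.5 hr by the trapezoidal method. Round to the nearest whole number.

AUC = 108 µg/mL·hr

Trapezoidal AUC_0→14.5:
  [0→3]: (30.31+12.64)/2 × 3 = 64.425
  [3→6]: (12.64+5.27)/2 × 3 = 26.865
  [6→8]: (5.27+2.94)/2 × 2 = 8.21
  [8→9]: (2.94+2.20)/2 × 1 = 2.57
  [9→11]: (2.20+1.23)/2 × 2 = 3.43
  [11→12.5]: (1.23+0.79)/2 × 1.5 = 1.515
  [12.5→14.5]: (0.79+0.44)/2 × 2 = 1.23
  Sum = 108.245 µg/mL·hr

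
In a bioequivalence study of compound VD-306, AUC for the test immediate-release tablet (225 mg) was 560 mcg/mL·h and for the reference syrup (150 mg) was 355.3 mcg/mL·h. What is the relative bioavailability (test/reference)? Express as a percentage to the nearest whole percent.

F_rel = 105%

F_rel = (AUC_test/D_test) / (AUC_ref/D_ref)
      = (560/225) / (355.3/150)
      = 2.48889 / 2.36867 = 1.0508 = 105.08%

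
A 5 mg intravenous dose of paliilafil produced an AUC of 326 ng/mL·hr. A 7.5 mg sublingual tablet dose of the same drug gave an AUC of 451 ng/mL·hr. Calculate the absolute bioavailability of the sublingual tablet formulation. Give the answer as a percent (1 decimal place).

F = 92.2%

F = (AUC_ev / D_ev) / (AUC_iv / D_iv)
  = (451/7.5) / (326/5)
  = 60.1333 / 65.2 = 0.9223
  = 92.23%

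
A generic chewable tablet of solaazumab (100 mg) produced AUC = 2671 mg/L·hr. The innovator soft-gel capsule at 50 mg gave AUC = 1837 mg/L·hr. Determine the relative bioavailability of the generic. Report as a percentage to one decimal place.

F_rel = 72.7%

F_rel = (AUC_test/D_test) / (AUC_ref/D_ref)
      = (2671/100) / (1837/50)
      = 26.71 / 36.74 = 0.7270 = 72.70%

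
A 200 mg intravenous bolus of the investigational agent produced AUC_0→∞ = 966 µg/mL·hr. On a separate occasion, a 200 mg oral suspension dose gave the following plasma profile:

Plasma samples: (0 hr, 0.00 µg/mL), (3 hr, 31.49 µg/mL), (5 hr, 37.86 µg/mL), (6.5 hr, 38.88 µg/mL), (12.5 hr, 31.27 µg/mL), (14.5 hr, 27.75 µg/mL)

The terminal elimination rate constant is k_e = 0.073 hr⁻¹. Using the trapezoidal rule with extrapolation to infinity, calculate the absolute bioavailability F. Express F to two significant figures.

F = 0.85

Trapezoidal AUC_0→14.5 (oral suspension):
  [0→3]: (0.00+31.49)/2 × 3 = 47.235
  [3→5]: (31.49+37.86)/2 × 2 = 69.35
  [5→6.5]: (37.86+38.88)/2 × 1.5 = 57.555
  [6.5→12.5]: (38.88+31.27)/2 × 6 = 210.45
  [12.5→14.5]: (31.27+27.75)/2 × 2 = 59.02
  Sum = 443.61 µg/mL·hr
Tail: C_last/k_e = 27.75/0.073 = 380.137
AUC_0→∞ (oral suspension) = 443.61 + 380.137 = 823.747 µg/mL·hr
F = (AUC_ev/D_ev)/(AUC_iv/D_iv) = (823.747/200)/(966/200) = 4.118735/4.83 = 0.8527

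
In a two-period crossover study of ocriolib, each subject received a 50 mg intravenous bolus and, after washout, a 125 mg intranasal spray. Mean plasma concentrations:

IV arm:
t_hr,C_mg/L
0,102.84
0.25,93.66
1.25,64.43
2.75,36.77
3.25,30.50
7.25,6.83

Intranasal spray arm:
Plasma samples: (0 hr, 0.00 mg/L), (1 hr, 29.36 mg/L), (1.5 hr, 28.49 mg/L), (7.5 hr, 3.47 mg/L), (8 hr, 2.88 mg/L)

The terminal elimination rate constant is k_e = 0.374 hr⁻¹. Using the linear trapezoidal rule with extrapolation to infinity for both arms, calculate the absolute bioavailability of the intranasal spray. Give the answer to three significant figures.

Trapezoidal AUC_0→7.25 (IV):
  [0→0.25]: (102.84+93.66)/2 × 0.25 = 24.5625
  [0.25→1.25]: (93.66+64.43)/2 × 1 = 79.045
  [1.25→2.75]: (64.43+36.77)/2 × 1.5 = 75.9
  [2.75→3.25]: (36.77+30.50)/2 × 0.5 = 16.8175
  [3.25→7.25]: (30.50+6.83)/2 × 4 = 74.66
  Sum = 270.985 mg/L·hr
IV tail: 6.83/0.374 = 18.262; AUC_iv,0→∞ = 270.985 + 18.262 = 289.247 mg/L·hr
Trapezoidal AUC_0→8 (intranasal spray):
  [0→1]: (0.00+29.36)/2 × 1 = 14.68
  [1→1.5]: (29.36+28.49)/2 × 0.5 = 14.4625
  [1.5→7.5]: (28.49+3.47)/2 × 6 = 95.88
  [7.5→8]: (3.47+2.88)/2 × 0.5 = 1.5875
  Sum = 126.61 mg/L·hr
intranasal spray tail: 2.88/0.374 = 7.701; AUC_ev,0→∞ = 126.61 + 7.701 = 134.311 mg/L·hr
F = (AUC_ev/D_ev)/(AUC_iv/D_iv) = (134.311/125)/(289.247/50) = 1.074488/5.78494 = 0.1857

F = 0.186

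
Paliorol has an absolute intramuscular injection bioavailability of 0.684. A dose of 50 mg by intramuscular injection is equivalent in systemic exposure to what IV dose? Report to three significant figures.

D_iv = 34.2 mg

Systemic exposure from an extravascular dose = F × D_ev, so the equivalent IV dose is F × D_ev.
D_iv = F × D_ev = 0.684 × 50 = 34.2 mg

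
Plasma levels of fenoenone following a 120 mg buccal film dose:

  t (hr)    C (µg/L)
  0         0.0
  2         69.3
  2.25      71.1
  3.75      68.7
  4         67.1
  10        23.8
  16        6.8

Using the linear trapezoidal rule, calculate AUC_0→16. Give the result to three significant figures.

Trapezoidal AUC_0→16:
  [0→2]: (0.0+69.3)/2 × 2 = 69.3
  [2→2.25]: (69.3+71.1)/2 × 0.25 = 17.55
  [2.25→3.75]: (71.1+68.7)/2 × 1.5 = 104.85
  [3.75→4]: (68.7+67.1)/2 × 0.25 = 16.975
  [4→10]: (67.1+23.8)/2 × 6 = 272.7
  [10→16]: (23.8+6.8)/2 × 6 = 91.8
  Sum = 573.175 µg/L·hr

AUC = 573 µg/L·hr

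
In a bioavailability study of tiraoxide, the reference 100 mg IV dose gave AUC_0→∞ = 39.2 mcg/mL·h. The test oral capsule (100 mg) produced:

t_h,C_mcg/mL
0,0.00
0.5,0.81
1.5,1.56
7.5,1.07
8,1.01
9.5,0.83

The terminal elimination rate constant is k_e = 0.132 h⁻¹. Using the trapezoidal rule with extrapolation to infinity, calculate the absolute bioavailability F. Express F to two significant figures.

Trapezoidal AUC_0→9.5 (oral capsule):
  [0→0.5]: (0.00+0.81)/2 × 0.5 = 0.2025
  [0.5→1.5]: (0.81+1.56)/2 × 1 = 1.185
  [1.5→7.5]: (1.56+1.07)/2 × 6 = 7.89
  [7.5→8]: (1.07+1.01)/2 × 0.5 = 0.52
  [8→9.5]: (1.01+0.83)/2 × 1.5 = 1.38
  Sum = 11.1775 mcg/mL·h
Tail: C_last/k_e = 0.83/0.132 = 6.288
AUC_0→∞ (oral capsule) = 11.1775 + 6.288 = 17.4655 mcg/mL·h
F = (AUC_ev/D_ev)/(AUC_iv/D_iv) = (17.4655/100)/(39.2/100) = 0.174655/0.392 = 0.4455

F = 0.45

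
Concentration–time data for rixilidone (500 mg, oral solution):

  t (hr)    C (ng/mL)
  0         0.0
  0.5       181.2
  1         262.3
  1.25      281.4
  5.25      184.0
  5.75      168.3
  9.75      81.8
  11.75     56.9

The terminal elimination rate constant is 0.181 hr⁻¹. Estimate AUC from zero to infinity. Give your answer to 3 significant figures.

AUC = 2200 ng/mL·hr

Trapezoidal AUC_0→11.75:
  [0→0.5]: (0.0+181.2)/2 × 0.5 = 45.3
  [0.5→1]: (181.2+262.3)/2 × 0.5 = 110.875
  [1→1.25]: (262.3+281.4)/2 × 0.25 = 67.9625
  [1.25→5.25]: (281.4+184.0)/2 × 4 = 930.8
  [5.25→5.75]: (184.0+168.3)/2 × 0.5 = 88.075
  [5.75→9.75]: (168.3+81.8)/2 × 4 = 500.2
  [9.75→11.75]: (81.8+56.9)/2 × 2 = 138.7
  Sum = 1881.9125 ng/mL·hr
Extrapolated tail: C_last / k_e = 56.9 / 0.181 = 314.365
AUC_0→∞ = 1881.9125 + 314.365 = 2196.2775 ng/mL·hr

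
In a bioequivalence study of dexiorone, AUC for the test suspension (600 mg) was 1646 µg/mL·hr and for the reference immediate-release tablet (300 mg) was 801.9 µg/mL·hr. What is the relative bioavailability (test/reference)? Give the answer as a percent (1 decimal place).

F_rel = 102.6%

F_rel = (AUC_test/D_test) / (AUC_ref/D_ref)
      = (1646/600) / (801.9/300)
      = 2.74333 / 2.673 = 1.0263 = 102.63%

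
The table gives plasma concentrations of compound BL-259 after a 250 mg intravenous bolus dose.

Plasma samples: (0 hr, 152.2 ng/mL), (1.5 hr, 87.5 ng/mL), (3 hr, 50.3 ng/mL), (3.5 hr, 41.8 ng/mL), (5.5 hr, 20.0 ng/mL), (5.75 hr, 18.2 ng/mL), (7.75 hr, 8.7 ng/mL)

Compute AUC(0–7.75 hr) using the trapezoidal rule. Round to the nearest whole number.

Trapezoidal AUC_0→7.75:
  [0→1.5]: (152.2+87.5)/2 × 1.5 = 179.775
  [1.5→3]: (87.5+50.3)/2 × 1.5 = 103.35
  [3→3.5]: (50.3+41.8)/2 × 0.5 = 23.025
  [3.5→5.5]: (41.8+20.0)/2 × 2 = 61.8
  [5.5→5.75]: (20.0+18.2)/2 × 0.25 = 4.775
  [5.75→7.75]: (18.2+8.7)/2 × 2 = 26.9
  Sum = 399.625 ng/mL·hr

AUC = 400 ng/mL·hr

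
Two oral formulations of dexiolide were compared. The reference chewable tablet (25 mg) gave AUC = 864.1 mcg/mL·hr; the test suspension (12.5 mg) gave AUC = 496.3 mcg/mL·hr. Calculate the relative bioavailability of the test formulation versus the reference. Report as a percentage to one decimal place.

F_rel = (AUC_test/D_test) / (AUC_ref/D_ref)
      = (496.3/12.5) / (864.1/25)
      = 39.704 / 34.564 = 1.1487 = 114.87%

F_rel = 114.9%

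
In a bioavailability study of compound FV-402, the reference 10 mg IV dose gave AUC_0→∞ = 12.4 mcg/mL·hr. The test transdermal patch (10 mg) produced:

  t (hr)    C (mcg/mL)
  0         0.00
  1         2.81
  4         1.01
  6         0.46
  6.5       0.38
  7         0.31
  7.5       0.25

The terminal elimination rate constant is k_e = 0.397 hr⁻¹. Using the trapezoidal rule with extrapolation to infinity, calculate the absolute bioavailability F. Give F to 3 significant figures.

F = 0.787

Trapezoidal AUC_0→7.5 (transdermal patch):
  [0→1]: (0.00+2.81)/2 × 1 = 1.405
  [1→4]: (2.81+1.01)/2 × 3 = 5.73
  [4→6]: (1.01+0.46)/2 × 2 = 1.47
  [6→6.5]: (0.46+0.38)/2 × 0.5 = 0.21
  [6.5→7]: (0.38+0.31)/2 × 0.5 = 0.1725
  [7→7.5]: (0.31+0.25)/2 × 0.5 = 0.14
  Sum = 9.1275 mcg/mL·hr
Tail: C_last/k_e = 0.25/0.397 = 0.630
AUC_0→∞ (transdermal patch) = 9.1275 + 0.630 = 9.7575 mcg/mL·hr
F = (AUC_ev/D_ev)/(AUC_iv/D_iv) = (9.7575/10)/(12.4/10) = 0.97575/1.24 = 0.7869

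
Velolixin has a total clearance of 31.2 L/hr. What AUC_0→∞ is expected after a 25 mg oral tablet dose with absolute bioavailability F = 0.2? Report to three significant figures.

AUC = 0.160 mg/L·hr

AUC_0→∞ = F × Dose / CL
        = 0.2 × 25 / 31.2 = 0.160256 mg/L·hr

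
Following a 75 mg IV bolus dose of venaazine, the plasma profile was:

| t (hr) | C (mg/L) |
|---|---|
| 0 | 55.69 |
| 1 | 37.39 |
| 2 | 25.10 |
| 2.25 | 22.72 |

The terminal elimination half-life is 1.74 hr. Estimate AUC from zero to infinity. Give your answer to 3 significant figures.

AUC = 141 mg/L·hr

Trapezoidal AUC_0→2.25:
  [0→1]: (55.69+37.39)/2 × 1 = 46.54
  [1→2]: (37.39+25.10)/2 × 1 = 31.245
  [2→2.25]: (25.10+22.72)/2 × 0.25 = 5.9775
  Sum = 83.7625 mg/L·hr
k_e = ln2 / t½ = 0.693147 / 1.74 = 0.3984 hr^-1
Extrapolated tail: C_last / k_e = 22.72 / 0.3984 = 57.028
AUC_0→∞ = 83.7625 + 57.028 = 140.7905 mg/L·hr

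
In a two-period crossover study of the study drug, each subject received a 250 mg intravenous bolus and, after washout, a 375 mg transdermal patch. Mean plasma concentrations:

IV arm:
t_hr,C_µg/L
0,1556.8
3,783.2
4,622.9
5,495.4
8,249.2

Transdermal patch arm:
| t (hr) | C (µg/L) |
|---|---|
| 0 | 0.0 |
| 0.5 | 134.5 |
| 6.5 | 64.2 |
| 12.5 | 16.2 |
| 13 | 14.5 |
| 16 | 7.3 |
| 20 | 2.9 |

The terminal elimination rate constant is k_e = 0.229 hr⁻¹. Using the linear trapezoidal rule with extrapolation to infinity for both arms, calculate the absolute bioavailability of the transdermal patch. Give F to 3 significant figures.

F = 0.0902

Trapezoidal AUC_0→8 (IV):
  [0→3]: (1556.8+783.2)/2 × 3 = 3510.0
  [3→4]: (783.2+622.9)/2 × 1 = 703.05
  [4→5]: (622.9+495.4)/2 × 1 = 559.15
  [5→8]: (495.4+249.2)/2 × 3 = 1116.9
  Sum = 5889.1 µg/L·hr
IV tail: 249.2/0.229 = 1088.210; AUC_iv,0→∞ = 5889.1 + 1088.210 = 6977.31 µg/L·hr
Trapezoidal AUC_0→20 (transdermal patch):
  [0→0.5]: (0.0+134.5)/2 × 0.5 = 33.625
  [0.5→6.5]: (134.5+64.2)/2 × 6 = 596.1
  [6.5→12.5]: (64.2+16.2)/2 × 6 = 241.2
  [12.5→13]: (16.2+14.5)/2 × 0.5 = 7.675
  [13→16]: (14.5+7.3)/2 × 3 = 32.7
  [16→20]: (7.3+2.9)/2 × 4 = 20.4
  Sum = 931.7 µg/L·hr
transdermal patch tail: 2.9/0.229 = 12.664; AUC_ev,0→∞ = 931.7 + 12.664 = 944.364 µg/L·hr
F = (AUC_ev/D_ev)/(AUC_iv/D_iv) = (944.364/375)/(6977.31/250) = 2.518304/27.90924 = 0.0902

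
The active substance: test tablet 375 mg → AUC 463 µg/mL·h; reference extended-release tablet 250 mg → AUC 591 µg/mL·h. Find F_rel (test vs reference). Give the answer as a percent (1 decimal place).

F_rel = (AUC_test/D_test) / (AUC_ref/D_ref)
      = (463/375) / (591/250)
      = 1.23467 / 2.364 = 0.5223 = 52.23%

F_rel = 52.2%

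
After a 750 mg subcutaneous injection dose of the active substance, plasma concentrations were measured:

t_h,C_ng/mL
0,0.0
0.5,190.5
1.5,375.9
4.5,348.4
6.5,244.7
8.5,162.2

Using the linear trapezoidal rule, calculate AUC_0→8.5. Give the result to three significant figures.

Trapezoidal AUC_0→8.5:
  [0→0.5]: (0.0+190.5)/2 × 0.5 = 47.625
  [0.5→1.5]: (190.5+375.9)/2 × 1 = 283.2
  [1.5→4.5]: (375.9+348.4)/2 × 3 = 1086.45
  [4.5→6.5]: (348.4+244.7)/2 × 2 = 593.1
  [6.5→8.5]: (244.7+162.2)/2 × 2 = 406.9
  Sum = 2417.275 ng/mL·h

AUC = 2420 ng/mL·h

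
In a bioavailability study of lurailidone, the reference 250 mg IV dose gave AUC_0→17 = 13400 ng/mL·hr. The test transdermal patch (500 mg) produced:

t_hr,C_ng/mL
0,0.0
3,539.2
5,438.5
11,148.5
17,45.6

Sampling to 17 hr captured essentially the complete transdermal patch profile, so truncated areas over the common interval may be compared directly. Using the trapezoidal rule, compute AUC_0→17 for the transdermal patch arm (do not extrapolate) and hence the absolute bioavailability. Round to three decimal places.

Trapezoidal AUC_0→17 (transdermal patch):
  [0→3]: (0.0+539.2)/2 × 3 = 808.8
  [3→5]: (539.2+438.5)/2 × 2 = 977.7
  [5→11]: (438.5+148.5)/2 × 6 = 1761.0
  [11→17]: (148.5+45.6)/2 × 6 = 582.3
  Sum = 4129.8 ng/mL·hr
F = (AUC_ev/D_ev)/(AUC_iv/D_iv) = (4129.8/500)/(13400/250) = 8.2596/53.6 = 0.1541

F = 0.154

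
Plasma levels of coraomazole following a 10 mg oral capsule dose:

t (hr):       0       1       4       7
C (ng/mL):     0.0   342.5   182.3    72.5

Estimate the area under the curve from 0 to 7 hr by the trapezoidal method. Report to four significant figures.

Trapezoidal AUC_0→7:
  [0→1]: (0.0+342.5)/2 × 1 = 171.25
  [1→4]: (342.5+182.3)/2 × 3 = 787.2
  [4→7]: (182.3+72.5)/2 × 3 = 382.2
  Sum = 1340.65 ng/mL·hr

AUC = 1341 ng/mL·hr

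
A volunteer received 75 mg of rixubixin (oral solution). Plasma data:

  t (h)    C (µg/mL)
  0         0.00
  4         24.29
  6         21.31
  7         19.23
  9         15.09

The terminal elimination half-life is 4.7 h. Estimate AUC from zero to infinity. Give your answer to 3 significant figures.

Trapezoidal AUC_0→9:
  [0→4]: (0.00+24.29)/2 × 4 = 48.58
  [4→6]: (24.29+21.31)/2 × 2 = 45.6
  [6→7]: (21.31+19.23)/2 × 1 = 20.27
  [7→9]: (19.23+15.09)/2 × 2 = 34.32
  Sum = 148.77 µg/mL·h
k_e = ln2 / t½ = 0.693147 / 4.7 = 0.1475 h^-1
Extrapolated tail: C_last / k_e = 15.09 / 0.1475 = 102.305
AUC_0→∞ = 148.77 + 102.305 = 251.075 µg/mL·h

AUC = 251 µg/mL·h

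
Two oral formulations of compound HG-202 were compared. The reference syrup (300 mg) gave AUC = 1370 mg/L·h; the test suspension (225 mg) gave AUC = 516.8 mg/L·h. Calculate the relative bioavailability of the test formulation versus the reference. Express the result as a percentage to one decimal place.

F_rel = (AUC_test/D_test) / (AUC_ref/D_ref)
      = (516.8/225) / (1370/300)
      = 2.29689 / 4.56667 = 0.5030 = 50.30%

F_rel = 50.3%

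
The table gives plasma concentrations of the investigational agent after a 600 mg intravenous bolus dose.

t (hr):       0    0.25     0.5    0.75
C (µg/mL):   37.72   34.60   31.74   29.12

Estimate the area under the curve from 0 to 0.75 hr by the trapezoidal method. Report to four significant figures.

AUC = 24.94 µg/mL·hr

Trapezoidal AUC_0→0.75:
  [0→0.25]: (37.72+34.60)/2 × 0.25 = 9.04
  [0.25→0.5]: (34.60+31.74)/2 × 0.25 = 8.2925
  [0.5→0.75]: (31.74+29.12)/2 × 0.25 = 7.6075
  Sum = 24.94 µg/mL·hr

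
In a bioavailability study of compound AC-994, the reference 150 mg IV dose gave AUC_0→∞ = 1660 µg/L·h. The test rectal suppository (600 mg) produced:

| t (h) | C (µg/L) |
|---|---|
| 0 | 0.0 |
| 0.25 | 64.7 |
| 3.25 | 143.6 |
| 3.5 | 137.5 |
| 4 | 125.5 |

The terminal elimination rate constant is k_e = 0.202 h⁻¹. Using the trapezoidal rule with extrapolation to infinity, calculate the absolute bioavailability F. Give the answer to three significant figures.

F = 0.157

Trapezoidal AUC_0→4 (rectal suppository):
  [0→0.25]: (0.0+64.7)/2 × 0.25 = 8.0875
  [0.25→3.25]: (64.7+143.6)/2 × 3 = 312.45
  [3.25→3.5]: (143.6+137.5)/2 × 0.25 = 35.1375
  [3.5→4]: (137.5+125.5)/2 × 0.5 = 65.75
  Sum = 421.425 µg/L·h
Tail: C_last/k_e = 125.5/0.202 = 621.287
AUC_0→∞ (rectal suppository) = 421.425 + 621.287 = 1042.712 µg/L·h
F = (AUC_ev/D_ev)/(AUC_iv/D_iv) = (1042.712/600)/(1660/150) = 1.73785/11.0667 = 0.1570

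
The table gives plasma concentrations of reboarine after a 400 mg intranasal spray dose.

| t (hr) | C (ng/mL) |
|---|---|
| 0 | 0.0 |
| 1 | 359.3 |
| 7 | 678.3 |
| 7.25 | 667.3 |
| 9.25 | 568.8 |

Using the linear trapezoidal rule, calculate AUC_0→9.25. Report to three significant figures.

AUC = 4700 ng/mL·hr

Trapezoidal AUC_0→9.25:
  [0→1]: (0.0+359.3)/2 × 1 = 179.65
  [1→7]: (359.3+678.3)/2 × 6 = 3112.8
  [7→7.25]: (678.3+667.3)/2 × 0.25 = 168.2
  [7.25→9.25]: (667.3+568.8)/2 × 2 = 1236.1
  Sum = 4696.75 ng/mL·hr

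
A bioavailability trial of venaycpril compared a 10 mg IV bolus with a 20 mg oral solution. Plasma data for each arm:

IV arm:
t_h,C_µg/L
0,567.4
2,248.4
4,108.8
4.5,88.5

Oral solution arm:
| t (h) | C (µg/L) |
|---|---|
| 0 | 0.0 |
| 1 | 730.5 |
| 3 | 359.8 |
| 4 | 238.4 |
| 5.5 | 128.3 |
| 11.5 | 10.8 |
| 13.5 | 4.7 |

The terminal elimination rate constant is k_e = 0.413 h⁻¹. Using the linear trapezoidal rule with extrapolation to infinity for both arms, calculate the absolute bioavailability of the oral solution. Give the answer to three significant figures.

F = 0.861

Trapezoidal AUC_0→4.5 (IV):
  [0→2]: (567.4+248.4)/2 × 2 = 815.8
  [2→4]: (248.4+108.8)/2 × 2 = 357.2
  [4→4.5]: (108.8+88.5)/2 × 0.5 = 49.325
  Sum = 1222.325 µg/L·h
IV tail: 88.5/0.413 = 214.286; AUC_iv,0→∞ = 1222.325 + 214.286 = 1436.611 µg/L·h
Trapezoidal AUC_0→13.5 (oral solution):
  [0→1]: (0.0+730.5)/2 × 1 = 365.25
  [1→3]: (730.5+359.8)/2 × 2 = 1090.3
  [3→4]: (359.8+238.4)/2 × 1 = 299.1
  [4→5.5]: (238.4+128.3)/2 × 1.5 = 275.025
  [5.5→11.5]: (128.3+10.8)/2 × 6 = 417.3
  [11.5→13.5]: (10.8+4.7)/2 × 2 = 15.5
  Sum = 2462.475 µg/L·h
oral solution tail: 4.7/0.413 = 11.380; AUC_ev,0→∞ = 2462.475 + 11.380 = 2473.855 µg/L·h
F = (AUC_ev/D_ev)/(AUC_iv/D_iv) = (2473.855/20)/(1436.611/10) = 123.69275/143.6611 = 0.8610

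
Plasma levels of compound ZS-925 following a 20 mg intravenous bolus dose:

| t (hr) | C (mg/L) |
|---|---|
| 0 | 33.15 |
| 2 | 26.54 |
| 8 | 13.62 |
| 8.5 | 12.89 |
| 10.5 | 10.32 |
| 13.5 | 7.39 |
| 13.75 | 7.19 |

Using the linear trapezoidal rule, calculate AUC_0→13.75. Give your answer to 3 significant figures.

Trapezoidal AUC_0→13.75:
  [0→2]: (33.15+26.54)/2 × 2 = 59.69
  [2→8]: (26.54+13.62)/2 × 6 = 120.48
  [8→8.5]: (13.62+12.89)/2 × 0.5 = 6.6275
  [8.5→10.5]: (12.89+10.32)/2 × 2 = 23.21
  [10.5→13.5]: (10.32+7.39)/2 × 3 = 26.565
  [13.5→13.75]: (7.39+7.19)/2 × 0.25 = 1.8225
  Sum = 238.395 mg/L·hr

AUC = 238 mg/L·hr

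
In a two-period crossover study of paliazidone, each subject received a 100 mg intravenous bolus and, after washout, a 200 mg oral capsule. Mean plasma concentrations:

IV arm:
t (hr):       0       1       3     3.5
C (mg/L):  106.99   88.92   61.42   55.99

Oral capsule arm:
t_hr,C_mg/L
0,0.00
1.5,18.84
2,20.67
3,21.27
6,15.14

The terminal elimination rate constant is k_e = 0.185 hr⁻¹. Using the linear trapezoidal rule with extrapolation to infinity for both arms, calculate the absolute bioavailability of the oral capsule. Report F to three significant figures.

Trapezoidal AUC_0→3.5 (IV):
  [0→1]: (106.99+88.92)/2 × 1 = 97.955
  [1→3]: (88.92+61.42)/2 × 2 = 150.34
  [3→3.5]: (61.42+55.99)/2 × 0.5 = 29.3525
  Sum = 277.6475 mg/L·hr
IV tail: 55.99/0.185 = 302.649; AUC_iv,0→∞ = 277.6475 + 302.649 = 580.2965 mg/L·hr
Trapezoidal AUC_0→6 (oral capsule):
  [0→1.5]: (0.00+18.84)/2 × 1.5 = 14.13
  [1.5→2]: (18.84+20.67)/2 × 0.5 = 9.8775
  [2→3]: (20.67+21.27)/2 × 1 = 20.97
  [3→6]: (21.27+15.14)/2 × 3 = 54.615
  Sum = 99.5925 mg/L·hr
oral capsule tail: 15.14/0.185 = 81.838; AUC_ev,0→∞ = 99.5925 + 81.838 = 181.4305 mg/L·hr
F = (AUC_ev/D_ev)/(AUC_iv/D_iv) = (181.4305/200)/(580.2965/100) = 0.9071525/5.802965 = 0.1563

F = 0.156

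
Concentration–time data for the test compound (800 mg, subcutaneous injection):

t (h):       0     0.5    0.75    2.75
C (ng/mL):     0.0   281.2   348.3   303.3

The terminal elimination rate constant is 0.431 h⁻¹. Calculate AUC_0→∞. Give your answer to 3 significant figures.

AUC = 1500 ng/mL·h

Trapezoidal AUC_0→2.75:
  [0→0.5]: (0.0+281.2)/2 × 0.5 = 70.3
  [0.5→0.75]: (281.2+348.3)/2 × 0.25 = 78.6875
  [0.75→2.75]: (348.3+303.3)/2 × 2 = 651.6
  Sum = 800.5875 ng/mL·h
Extrapolated tail: C_last / k_e = 303.3 / 0.431 = 703.712
AUC_0→∞ = 800.5875 + 703.712 = 1504.2995 ng/mL·h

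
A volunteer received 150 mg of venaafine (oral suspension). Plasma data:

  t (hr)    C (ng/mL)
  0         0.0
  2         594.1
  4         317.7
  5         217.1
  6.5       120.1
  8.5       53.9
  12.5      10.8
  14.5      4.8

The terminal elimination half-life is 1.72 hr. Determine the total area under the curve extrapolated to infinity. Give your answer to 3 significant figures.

Trapezoidal AUC_0→14.5:
  [0→2]: (0.0+594.1)/2 × 2 = 594.1
  [2→4]: (594.1+317.7)/2 × 2 = 911.8
  [4→5]: (317.7+217.1)/2 × 1 = 267.4
  [5→6.5]: (217.1+120.1)/2 × 1.5 = 252.9
  [6.5→8.5]: (120.1+53.9)/2 × 2 = 174.0
  [8.5→12.5]: (53.9+10.8)/2 × 4 = 129.4
  [12.5→14.5]: (10.8+4.8)/2 × 2 = 15.6
  Sum = 2345.2 ng/mL·hr
k_e = ln2 / t½ = 0.693147 / 1.72 = 0.4030 hr^-1
Extrapolated tail: C_last / k_e = 4.8 / 0.403 = 11.911
AUC_0→∞ = 2345.2 + 11.911 = 2357.111 ng/mL·hr

AUC = 2360 ng/mL·hr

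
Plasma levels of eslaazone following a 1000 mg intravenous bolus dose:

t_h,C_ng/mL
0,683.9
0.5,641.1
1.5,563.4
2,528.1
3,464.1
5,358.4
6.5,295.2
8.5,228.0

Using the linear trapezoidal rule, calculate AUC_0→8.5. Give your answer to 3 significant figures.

Trapezoidal AUC_0→8.5:
  [0→0.5]: (683.9+641.1)/2 × 0.5 = 331.25
  [0.5→1.5]: (641.1+563.4)/2 × 1 = 602.25
  [1.5→2]: (563.4+528.1)/2 × 0.5 = 272.875
  [2→3]: (528.1+464.1)/2 × 1 = 496.1
  [3→5]: (464.1+358.4)/2 × 2 = 822.5
  [5→6.5]: (358.4+295.2)/2 × 1.5 = 490.2
  [6.5→8.5]: (295.2+228.0)/2 × 2 = 523.2
  Sum = 3538.375 ng/mL·h

AUC = 3540 ng/mL·h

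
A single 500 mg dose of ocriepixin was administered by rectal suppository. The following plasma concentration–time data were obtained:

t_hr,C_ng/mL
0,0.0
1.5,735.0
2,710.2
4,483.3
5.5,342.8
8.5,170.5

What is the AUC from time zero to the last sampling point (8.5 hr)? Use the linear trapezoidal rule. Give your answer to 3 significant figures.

Trapezoidal AUC_0→8.5:
  [0→1.5]: (0.0+735.0)/2 × 1.5 = 551.25
  [1.5→2]: (735.0+710.2)/2 × 0.5 = 361.3
  [2→4]: (710.2+483.3)/2 × 2 = 1193.5
  [4→5.5]: (483.3+342.8)/2 × 1.5 = 619.575
  [5.5→8.5]: (342.8+170.5)/2 × 3 = 769.95
  Sum = 3495.575 ng/mL·hr

AUC = 3500 ng/mL·hr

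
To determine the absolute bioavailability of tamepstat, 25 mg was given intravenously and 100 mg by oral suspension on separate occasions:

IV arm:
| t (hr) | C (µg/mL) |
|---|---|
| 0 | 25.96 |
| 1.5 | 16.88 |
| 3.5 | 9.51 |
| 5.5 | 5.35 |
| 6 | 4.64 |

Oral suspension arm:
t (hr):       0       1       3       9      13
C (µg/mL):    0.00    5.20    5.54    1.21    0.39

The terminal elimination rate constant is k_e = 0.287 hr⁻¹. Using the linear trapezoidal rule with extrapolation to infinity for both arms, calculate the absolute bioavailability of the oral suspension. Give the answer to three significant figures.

Trapezoidal AUC_0→6 (IV):
  [0→1.5]: (25.96+16.88)/2 × 1.5 = 32.13
  [1.5→3.5]: (16.88+9.51)/2 × 2 = 26.39
  [3.5→5.5]: (9.51+5.35)/2 × 2 = 14.86
  [5.5→6]: (5.35+4.64)/2 × 0.5 = 2.4975
  Sum = 75.8775 µg/mL·hr
IV tail: 4.64/0.287 = 16.167; AUC_iv,0→∞ = 75.8775 + 16.167 = 92.0445 µg/mL·hr
Trapezoidal AUC_0→13 (oral suspension):
  [0→1]: (0.00+5.20)/2 × 1 = 2.6
  [1→3]: (5.20+5.54)/2 × 2 = 10.74
  [3→9]: (5.54+1.21)/2 × 6 = 20.25
  [9→13]: (1.21+0.39)/2 × 4 = 3.2
  Sum = 36.79 µg/mL·hr
oral suspension tail: 0.39/0.287 = 1.359; AUC_ev,0→∞ = 36.79 + 1.359 = 38.149 µg/mL·hr
F = (AUC_ev/D_ev)/(AUC_iv/D_iv) = (38.149/100)/(92.0445/25) = 0.38149/3.68178 = 0.1036

F = 0.104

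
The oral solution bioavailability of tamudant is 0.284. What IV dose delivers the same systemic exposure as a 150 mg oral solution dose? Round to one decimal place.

D_iv = 42.6 mg

Systemic exposure from an extravascular dose = F × D_ev, so the equivalent IV dose is F × D_ev.
D_iv = F × D_ev = 0.284 × 150 = 42.6 mg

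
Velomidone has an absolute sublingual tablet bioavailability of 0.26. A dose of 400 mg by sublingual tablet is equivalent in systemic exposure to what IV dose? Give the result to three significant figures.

D_iv = 104 mg

Systemic exposure from an extravascular dose = F × D_ev, so the equivalent IV dose is F × D_ev.
D_iv = F × D_ev = 0.26 × 400 = 104 mg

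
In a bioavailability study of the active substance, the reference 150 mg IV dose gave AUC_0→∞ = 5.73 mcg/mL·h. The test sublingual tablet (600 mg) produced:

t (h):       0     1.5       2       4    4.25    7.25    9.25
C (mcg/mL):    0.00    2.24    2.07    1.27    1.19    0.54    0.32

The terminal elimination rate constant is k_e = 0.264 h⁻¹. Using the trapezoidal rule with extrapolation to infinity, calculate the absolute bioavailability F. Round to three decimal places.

Trapezoidal AUC_0→9.25 (sublingual tablet):
  [0→1.5]: (0.00+2.24)/2 × 1.5 = 1.68
  [1.5→2]: (2.24+2.07)/2 × 0.5 = 1.0775
  [2→4]: (2.07+1.27)/2 × 2 = 3.34
  [4→4.25]: (1.27+1.19)/2 × 0.25 = 0.3075
  [4.25→7.25]: (1.19+0.54)/2 × 3 = 2.595
  [7.25→9.25]: (0.54+0.32)/2 × 2 = 0.86
  Sum = 9.86 mcg/mL·h
Tail: C_last/k_e = 0.32/0.264 = 1.212
AUC_0→∞ (sublingual tablet) = 9.86 + 1.212 = 11.072 mcg/mL·h
F = (AUC_ev/D_ev)/(AUC_iv/D_iv) = (11.072/600)/(5.73/150) = 0.0184533/0.0382 = 0.4831

F = 0.483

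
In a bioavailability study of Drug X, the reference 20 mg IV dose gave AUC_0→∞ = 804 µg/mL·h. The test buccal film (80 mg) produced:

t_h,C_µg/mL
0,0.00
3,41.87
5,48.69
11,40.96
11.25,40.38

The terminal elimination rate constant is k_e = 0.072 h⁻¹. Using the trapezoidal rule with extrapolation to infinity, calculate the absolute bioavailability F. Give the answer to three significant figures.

Trapezoidal AUC_0→11.25 (buccal film):
  [0→3]: (0.00+41.87)/2 × 3 = 62.805
  [3→5]: (41.87+48.69)/2 × 2 = 90.56
  [5→11]: (48.69+40.96)/2 × 6 = 268.95
  [11→11.25]: (40.96+40.38)/2 × 0.25 = 10.1675
  Sum = 432.4825 µg/mL·h
Tail: C_last/k_e = 40.38/0.072 = 560.833
AUC_0→∞ (buccal film) = 432.4825 + 560.833 = 993.3155 µg/mL·h
F = (AUC_ev/D_ev)/(AUC_iv/D_iv) = (993.3155/80)/(804/20) = 12.4164/40.2 = 0.3089

F = 0.309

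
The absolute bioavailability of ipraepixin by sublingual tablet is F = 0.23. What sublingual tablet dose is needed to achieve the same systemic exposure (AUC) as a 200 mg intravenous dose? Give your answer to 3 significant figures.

For equal systemic exposure: F × D_ev = D_iv
D_ev = D_iv / F = 200 / 0.23 = 869.565 mg

D_sublingual = 870 mg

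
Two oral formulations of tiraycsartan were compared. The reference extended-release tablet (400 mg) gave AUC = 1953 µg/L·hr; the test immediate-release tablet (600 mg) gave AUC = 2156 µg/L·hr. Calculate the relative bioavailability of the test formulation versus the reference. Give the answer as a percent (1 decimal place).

F_rel = 73.6%

F_rel = (AUC_test/D_test) / (AUC_ref/D_ref)
      = (2156/600) / (1953/400)
      = 3.59333 / 4.8825 = 0.7360 = 73.60%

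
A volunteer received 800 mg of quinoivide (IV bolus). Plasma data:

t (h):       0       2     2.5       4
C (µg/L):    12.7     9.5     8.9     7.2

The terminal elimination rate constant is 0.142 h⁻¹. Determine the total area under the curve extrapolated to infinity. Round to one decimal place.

AUC = 89.6 µg/L·h

Trapezoidal AUC_0→4:
  [0→2]: (12.7+9.5)/2 × 2 = 22.2
  [2→2.5]: (9.5+8.9)/2 × 0.5 = 4.6
  [2.5→4]: (8.9+7.2)/2 × 1.5 = 12.075
  Sum = 38.875 µg/L·h
Extrapolated tail: C_last / k_e = 7.2 / 0.142 = 50.704
AUC_0→∞ = 38.875 + 50.704 = 89.579 µg/L·h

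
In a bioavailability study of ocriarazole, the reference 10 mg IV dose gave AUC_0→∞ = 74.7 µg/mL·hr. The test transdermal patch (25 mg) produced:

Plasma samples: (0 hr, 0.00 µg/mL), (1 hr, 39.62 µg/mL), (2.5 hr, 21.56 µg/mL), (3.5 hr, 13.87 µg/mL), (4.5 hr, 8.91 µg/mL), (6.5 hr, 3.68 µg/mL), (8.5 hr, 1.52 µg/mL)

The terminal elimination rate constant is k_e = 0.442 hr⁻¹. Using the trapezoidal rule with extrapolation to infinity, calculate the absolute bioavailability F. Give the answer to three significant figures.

F = 0.621

Trapezoidal AUC_0→8.5 (transdermal patch):
  [0→1]: (0.00+39.62)/2 × 1 = 19.81
  [1→2.5]: (39.62+21.56)/2 × 1.5 = 45.885
  [2.5→3.5]: (21.56+13.87)/2 × 1 = 17.715
  [3.5→4.5]: (13.87+8.91)/2 × 1 = 11.39
  [4.5→6.5]: (8.91+3.68)/2 × 2 = 12.59
  [6.5→8.5]: (3.68+1.52)/2 × 2 = 5.2
  Sum = 112.59 µg/mL·hr
Tail: C_last/k_e = 1.52/0.442 = 3.439
AUC_0→∞ (transdermal patch) = 112.59 + 3.439 = 116.029 µg/mL·hr
F = (AUC_ev/D_ev)/(AUC_iv/D_iv) = (116.029/25)/(74.7/10) = 4.64116/7.47 = 0.6213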